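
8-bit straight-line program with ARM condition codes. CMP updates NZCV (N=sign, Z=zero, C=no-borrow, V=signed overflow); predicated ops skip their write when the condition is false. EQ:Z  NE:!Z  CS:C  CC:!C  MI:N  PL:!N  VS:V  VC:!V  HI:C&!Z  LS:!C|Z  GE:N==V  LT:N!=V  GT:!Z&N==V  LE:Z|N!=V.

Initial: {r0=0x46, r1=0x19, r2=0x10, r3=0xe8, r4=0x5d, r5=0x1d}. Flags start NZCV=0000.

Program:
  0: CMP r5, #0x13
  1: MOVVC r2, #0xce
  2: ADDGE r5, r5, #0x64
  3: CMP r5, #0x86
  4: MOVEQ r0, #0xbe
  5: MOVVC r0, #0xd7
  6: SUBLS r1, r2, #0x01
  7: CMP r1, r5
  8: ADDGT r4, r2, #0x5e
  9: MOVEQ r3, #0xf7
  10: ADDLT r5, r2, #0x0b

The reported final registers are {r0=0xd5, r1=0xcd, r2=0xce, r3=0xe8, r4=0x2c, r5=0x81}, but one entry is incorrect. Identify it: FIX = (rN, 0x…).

0: ✓ CMP  NZCV=0010
1: ✓ MOVVC  r2←0xce
2: ✓ ADDGE  r5←0x81
3: ✓ CMP  NZCV=1000
4: · MOVEQ
5: ✓ MOVVC  r0←0xd7
6: ✓ SUBLS  r1←0xcd
7: ✓ CMP  NZCV=0010
8: ✓ ADDGT  r4←0x2c
9: · MOVEQ
10: · ADDLT

FIX = (r0, 0xd7)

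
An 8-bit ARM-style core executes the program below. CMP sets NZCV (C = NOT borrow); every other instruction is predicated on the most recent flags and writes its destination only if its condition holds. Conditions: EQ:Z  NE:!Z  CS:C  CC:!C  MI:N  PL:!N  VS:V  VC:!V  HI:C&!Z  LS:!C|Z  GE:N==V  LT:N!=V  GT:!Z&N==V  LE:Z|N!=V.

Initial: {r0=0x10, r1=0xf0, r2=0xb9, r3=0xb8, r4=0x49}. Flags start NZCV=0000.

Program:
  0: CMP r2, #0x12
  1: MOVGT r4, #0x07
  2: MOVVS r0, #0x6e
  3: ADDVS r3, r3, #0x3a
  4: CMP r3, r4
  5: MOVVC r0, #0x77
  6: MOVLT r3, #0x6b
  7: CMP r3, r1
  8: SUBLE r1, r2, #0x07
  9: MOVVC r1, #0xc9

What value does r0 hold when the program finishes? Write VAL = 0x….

[0] flags=1010 → (cmp)
[1] flags=1010 GT?F → skip
[2] flags=1010 VS?F → skip
[3] flags=1010 VS?F → skip
[4] flags=0011 → (cmp)
[5] flags=0011 VC?F → skip
[6] flags=0011 LT?T → r3=0x6b
[7] flags=0000 → (cmp)
[8] flags=0000 LE?F → skip
[9] flags=0000 VC?T → r1=0xc9

VAL = 0x10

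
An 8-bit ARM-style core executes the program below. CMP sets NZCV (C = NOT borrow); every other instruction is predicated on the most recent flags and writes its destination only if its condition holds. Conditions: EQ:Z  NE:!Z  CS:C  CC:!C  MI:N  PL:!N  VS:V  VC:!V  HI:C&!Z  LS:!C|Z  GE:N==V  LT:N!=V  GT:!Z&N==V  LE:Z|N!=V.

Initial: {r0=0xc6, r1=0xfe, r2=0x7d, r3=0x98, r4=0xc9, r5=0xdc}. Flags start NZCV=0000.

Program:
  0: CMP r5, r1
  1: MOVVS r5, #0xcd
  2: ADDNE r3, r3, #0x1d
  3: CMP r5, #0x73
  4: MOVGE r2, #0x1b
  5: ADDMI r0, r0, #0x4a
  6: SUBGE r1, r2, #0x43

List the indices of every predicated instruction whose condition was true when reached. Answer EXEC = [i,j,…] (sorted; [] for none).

EXEC = [2]

[0] flags=1000 → (cmp)
[1] flags=1000 VS?F → skip
[2] flags=1000 NE?T → r3=0xb5
[3] flags=0011 → (cmp)
[4] flags=0011 GE?F → skip
[5] flags=0011 MI?F → skip
[6] flags=0011 GE?F → skip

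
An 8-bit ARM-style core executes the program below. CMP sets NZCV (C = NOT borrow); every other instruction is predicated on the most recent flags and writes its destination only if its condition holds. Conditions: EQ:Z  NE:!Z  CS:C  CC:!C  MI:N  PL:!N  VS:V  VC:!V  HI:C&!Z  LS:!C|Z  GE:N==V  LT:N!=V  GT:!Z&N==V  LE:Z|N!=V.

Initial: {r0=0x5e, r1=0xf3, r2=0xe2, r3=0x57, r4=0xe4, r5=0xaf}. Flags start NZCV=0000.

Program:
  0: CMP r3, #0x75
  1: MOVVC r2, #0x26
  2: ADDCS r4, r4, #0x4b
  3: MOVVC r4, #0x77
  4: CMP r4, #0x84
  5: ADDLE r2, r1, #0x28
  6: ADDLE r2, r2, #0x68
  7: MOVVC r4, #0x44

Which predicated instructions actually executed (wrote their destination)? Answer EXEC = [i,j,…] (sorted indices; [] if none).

EXEC = [1,3]

[0] flags=1000 → (cmp)
[1] flags=1000 VC?T → r2=0x26
[2] flags=1000 CS?F → skip
[3] flags=1000 VC?T → r4=0x77
[4] flags=1001 → (cmp)
[5] flags=1001 LE?F → skip
[6] flags=1001 LE?F → skip
[7] flags=1001 VC?F → skip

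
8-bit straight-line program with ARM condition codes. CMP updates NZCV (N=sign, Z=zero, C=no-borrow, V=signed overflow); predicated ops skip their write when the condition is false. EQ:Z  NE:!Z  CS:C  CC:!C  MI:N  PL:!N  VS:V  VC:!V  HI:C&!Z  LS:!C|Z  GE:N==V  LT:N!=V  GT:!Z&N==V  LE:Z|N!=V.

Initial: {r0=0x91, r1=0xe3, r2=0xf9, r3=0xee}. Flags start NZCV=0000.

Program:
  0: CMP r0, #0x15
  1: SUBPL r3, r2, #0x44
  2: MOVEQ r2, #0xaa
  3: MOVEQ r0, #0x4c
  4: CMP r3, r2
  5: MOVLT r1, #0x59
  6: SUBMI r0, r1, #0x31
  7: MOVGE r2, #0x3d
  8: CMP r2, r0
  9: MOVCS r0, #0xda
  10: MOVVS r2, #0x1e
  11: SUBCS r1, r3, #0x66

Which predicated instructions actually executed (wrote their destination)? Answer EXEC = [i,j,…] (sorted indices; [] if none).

EXEC = [1,5,6,9,11]

[0] flags=0011 → (cmp)
[1] flags=0011 PL?T → r3=0xb5
[2] flags=0011 EQ?F → skip
[3] flags=0011 EQ?F → skip
[4] flags=1000 → (cmp)
[5] flags=1000 LT?T → r1=0x59
[6] flags=1000 MI?T → r0=0x28
[7] flags=1000 GE?F → skip
[8] flags=1010 → (cmp)
[9] flags=1010 CS?T → r0=0xda
[10] flags=1010 VS?F → skip
[11] flags=1010 CS?T → r1=0x4f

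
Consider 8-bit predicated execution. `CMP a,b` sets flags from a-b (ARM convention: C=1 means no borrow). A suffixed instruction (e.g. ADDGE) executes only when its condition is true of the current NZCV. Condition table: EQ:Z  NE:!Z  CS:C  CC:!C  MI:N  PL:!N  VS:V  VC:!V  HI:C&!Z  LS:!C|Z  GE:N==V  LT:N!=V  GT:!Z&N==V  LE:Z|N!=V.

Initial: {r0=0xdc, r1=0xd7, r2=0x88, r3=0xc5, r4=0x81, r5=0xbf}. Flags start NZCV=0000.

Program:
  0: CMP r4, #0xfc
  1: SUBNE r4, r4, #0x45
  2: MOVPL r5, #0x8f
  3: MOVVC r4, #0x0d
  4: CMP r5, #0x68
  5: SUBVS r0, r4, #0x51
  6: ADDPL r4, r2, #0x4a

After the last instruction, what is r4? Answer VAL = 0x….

[0] flags=1000 → (cmp)
[1] flags=1000 NE?T → r4=0x3c
[2] flags=1000 PL?F → skip
[3] flags=1000 VC?T → r4=0x0d
[4] flags=0011 → (cmp)
[5] flags=0011 VS?T → r0=0xbc
[6] flags=0011 PL?T → r4=0xd2

VAL = 0xd2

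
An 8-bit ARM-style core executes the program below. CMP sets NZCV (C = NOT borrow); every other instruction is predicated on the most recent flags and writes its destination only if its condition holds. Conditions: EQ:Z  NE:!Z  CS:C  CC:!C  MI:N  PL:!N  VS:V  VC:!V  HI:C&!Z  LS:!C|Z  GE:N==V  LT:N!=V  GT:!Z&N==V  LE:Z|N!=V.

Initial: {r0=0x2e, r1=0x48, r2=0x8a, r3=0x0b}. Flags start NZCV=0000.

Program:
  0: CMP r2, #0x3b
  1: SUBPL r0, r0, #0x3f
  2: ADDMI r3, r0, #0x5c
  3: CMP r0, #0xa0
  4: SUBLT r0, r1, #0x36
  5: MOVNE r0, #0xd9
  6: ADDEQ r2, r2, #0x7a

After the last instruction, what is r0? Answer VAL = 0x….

VAL = 0xd9

[0] flags=0011 → (cmp)
[1] flags=0011 PL?T → r0=0xef
[2] flags=0011 MI?F → skip
[3] flags=0010 → (cmp)
[4] flags=0010 LT?F → skip
[5] flags=0010 NE?T → r0=0xd9
[6] flags=0010 EQ?F → skip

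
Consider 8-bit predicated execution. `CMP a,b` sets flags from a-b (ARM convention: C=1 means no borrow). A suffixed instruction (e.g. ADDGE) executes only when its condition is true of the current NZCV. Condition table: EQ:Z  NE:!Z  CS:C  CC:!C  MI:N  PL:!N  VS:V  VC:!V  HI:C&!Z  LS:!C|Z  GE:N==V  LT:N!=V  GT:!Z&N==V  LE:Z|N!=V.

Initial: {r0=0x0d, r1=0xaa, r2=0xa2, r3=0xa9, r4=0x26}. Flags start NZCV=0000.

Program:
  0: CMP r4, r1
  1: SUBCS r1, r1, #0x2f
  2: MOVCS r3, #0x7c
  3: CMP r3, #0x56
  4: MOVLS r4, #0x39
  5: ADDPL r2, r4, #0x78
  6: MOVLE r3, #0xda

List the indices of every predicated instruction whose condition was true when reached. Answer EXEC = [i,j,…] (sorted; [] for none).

EXEC = [5,6]

0: ✓ CMP  NZCV=0000
1: · SUBCS
2: · MOVCS
3: ✓ CMP  NZCV=0011
4: · MOVLS
5: ✓ ADDPL  r2←0x9e
6: ✓ MOVLE  r3←0xda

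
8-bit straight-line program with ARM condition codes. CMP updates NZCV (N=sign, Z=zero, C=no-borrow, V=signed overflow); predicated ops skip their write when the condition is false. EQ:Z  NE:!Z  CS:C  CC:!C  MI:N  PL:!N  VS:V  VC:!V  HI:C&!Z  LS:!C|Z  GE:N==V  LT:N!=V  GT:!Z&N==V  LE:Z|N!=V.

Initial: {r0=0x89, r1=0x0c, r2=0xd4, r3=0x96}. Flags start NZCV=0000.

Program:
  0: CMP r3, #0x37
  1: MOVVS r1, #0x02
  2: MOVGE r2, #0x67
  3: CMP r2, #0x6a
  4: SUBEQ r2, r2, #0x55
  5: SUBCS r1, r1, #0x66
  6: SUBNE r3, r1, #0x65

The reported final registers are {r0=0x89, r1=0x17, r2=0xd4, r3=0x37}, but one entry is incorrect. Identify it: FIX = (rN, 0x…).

[0] flags=0011 → (cmp)
[1] flags=0011 VS?T → r1=0x02
[2] flags=0011 GE?F → skip
[3] flags=0011 → (cmp)
[4] flags=0011 EQ?F → skip
[5] flags=0011 CS?T → r1=0x9c
[6] flags=0011 NE?T → r3=0x37

FIX = (r1, 0x9c)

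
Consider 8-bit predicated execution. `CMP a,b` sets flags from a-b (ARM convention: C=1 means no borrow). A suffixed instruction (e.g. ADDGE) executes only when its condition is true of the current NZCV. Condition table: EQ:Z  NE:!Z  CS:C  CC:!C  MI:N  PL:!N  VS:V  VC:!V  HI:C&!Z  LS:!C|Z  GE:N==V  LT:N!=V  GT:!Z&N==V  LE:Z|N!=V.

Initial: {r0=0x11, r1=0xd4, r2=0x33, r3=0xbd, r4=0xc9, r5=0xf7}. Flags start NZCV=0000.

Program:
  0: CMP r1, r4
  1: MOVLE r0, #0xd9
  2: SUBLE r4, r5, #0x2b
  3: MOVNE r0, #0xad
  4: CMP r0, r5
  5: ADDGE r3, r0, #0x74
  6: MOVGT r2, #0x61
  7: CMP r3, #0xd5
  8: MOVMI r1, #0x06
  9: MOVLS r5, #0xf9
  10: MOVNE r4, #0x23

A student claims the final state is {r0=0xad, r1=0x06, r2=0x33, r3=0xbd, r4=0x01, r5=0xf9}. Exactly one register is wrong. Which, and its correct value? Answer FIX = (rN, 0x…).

[0] flags=0010 → (cmp)
[1] flags=0010 LE?F → skip
[2] flags=0010 LE?F → skip
[3] flags=0010 NE?T → r0=0xad
[4] flags=1000 → (cmp)
[5] flags=1000 GE?F → skip
[6] flags=1000 GT?F → skip
[7] flags=1000 → (cmp)
[8] flags=1000 MI?T → r1=0x06
[9] flags=1000 LS?T → r5=0xf9
[10] flags=1000 NE?T → r4=0x23

FIX = (r4, 0x23)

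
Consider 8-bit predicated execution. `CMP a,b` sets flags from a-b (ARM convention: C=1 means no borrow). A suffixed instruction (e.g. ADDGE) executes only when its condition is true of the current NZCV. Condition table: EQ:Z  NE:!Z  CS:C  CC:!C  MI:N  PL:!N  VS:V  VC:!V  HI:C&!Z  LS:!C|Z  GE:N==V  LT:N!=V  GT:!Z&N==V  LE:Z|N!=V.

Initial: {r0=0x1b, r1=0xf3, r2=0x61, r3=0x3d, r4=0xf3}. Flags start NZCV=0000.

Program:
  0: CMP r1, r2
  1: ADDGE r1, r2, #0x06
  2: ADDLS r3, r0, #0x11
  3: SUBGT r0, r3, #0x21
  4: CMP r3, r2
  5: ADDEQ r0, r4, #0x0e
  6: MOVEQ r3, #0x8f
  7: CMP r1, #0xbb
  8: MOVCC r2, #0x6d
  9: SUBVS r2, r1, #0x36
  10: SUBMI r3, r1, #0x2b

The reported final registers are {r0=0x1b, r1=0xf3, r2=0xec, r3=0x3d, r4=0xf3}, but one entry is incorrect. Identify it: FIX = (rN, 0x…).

FIX = (r2, 0x61)

[0] flags=1010 → (cmp)
[1] flags=1010 GE?F → skip
[2] flags=1010 LS?F → skip
[3] flags=1010 GT?F → skip
[4] flags=1000 → (cmp)
[5] flags=1000 EQ?F → skip
[6] flags=1000 EQ?F → skip
[7] flags=0010 → (cmp)
[8] flags=0010 CC?F → skip
[9] flags=0010 VS?F → skip
[10] flags=0010 MI?F → skip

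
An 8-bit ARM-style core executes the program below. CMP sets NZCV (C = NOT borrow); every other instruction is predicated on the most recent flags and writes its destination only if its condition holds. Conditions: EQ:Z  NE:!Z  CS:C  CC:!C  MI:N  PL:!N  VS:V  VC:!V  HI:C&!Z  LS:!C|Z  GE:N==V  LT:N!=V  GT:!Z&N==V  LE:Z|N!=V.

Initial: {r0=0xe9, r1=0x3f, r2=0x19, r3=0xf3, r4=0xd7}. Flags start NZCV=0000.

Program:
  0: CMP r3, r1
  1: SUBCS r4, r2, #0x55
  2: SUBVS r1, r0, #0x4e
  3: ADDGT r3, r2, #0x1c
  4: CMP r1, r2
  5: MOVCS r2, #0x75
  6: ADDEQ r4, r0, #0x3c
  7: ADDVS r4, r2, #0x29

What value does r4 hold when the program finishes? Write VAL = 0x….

VAL = 0xc4

[0] flags=1010 → (cmp)
[1] flags=1010 CS?T → r4=0xc4
[2] flags=1010 VS?F → skip
[3] flags=1010 GT?F → skip
[4] flags=0010 → (cmp)
[5] flags=0010 CS?T → r2=0x75
[6] flags=0010 EQ?F → skip
[7] flags=0010 VS?F → skip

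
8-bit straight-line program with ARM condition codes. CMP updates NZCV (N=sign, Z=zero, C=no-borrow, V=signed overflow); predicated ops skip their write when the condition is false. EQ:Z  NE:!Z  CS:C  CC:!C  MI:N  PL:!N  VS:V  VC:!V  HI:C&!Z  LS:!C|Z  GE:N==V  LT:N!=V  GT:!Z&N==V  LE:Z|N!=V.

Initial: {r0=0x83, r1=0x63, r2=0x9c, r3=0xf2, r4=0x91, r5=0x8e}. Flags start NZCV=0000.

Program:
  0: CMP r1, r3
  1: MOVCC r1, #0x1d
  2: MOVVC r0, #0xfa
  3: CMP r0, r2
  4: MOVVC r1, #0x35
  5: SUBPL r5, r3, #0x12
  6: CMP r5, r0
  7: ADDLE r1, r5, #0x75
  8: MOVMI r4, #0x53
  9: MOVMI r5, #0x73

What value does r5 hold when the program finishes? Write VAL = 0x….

0: ✓ CMP  NZCV=0000
1: ✓ MOVCC  r1←0x1d
2: ✓ MOVVC  r0←0xfa
3: ✓ CMP  NZCV=0010
4: ✓ MOVVC  r1←0x35
5: ✓ SUBPL  r5←0xe0
6: ✓ CMP  NZCV=1000
7: ✓ ADDLE  r1←0x55
8: ✓ MOVMI  r4←0x53
9: ✓ MOVMI  r5←0x73

VAL = 0x73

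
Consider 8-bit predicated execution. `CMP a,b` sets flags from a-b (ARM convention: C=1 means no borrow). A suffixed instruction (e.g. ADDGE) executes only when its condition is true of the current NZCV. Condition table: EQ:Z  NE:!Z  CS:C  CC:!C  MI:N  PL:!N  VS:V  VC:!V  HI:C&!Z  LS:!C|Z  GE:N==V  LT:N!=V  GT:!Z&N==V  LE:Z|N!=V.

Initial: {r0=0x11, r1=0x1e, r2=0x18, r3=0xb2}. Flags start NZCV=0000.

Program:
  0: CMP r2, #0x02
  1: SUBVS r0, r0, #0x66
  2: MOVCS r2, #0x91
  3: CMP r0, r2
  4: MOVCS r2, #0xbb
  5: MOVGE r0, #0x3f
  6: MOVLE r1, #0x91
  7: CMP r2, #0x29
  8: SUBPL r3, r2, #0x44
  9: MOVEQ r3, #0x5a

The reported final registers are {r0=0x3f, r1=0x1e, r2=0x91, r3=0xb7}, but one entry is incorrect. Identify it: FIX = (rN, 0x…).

FIX = (r3, 0x4d)

0: ✓ CMP  NZCV=0010
1: · SUBVS
2: ✓ MOVCS  r2←0x91
3: ✓ CMP  NZCV=1001
4: · MOVCS
5: ✓ MOVGE  r0←0x3f
6: · MOVLE
7: ✓ CMP  NZCV=0011
8: ✓ SUBPL  r3←0x4d
9: · MOVEQ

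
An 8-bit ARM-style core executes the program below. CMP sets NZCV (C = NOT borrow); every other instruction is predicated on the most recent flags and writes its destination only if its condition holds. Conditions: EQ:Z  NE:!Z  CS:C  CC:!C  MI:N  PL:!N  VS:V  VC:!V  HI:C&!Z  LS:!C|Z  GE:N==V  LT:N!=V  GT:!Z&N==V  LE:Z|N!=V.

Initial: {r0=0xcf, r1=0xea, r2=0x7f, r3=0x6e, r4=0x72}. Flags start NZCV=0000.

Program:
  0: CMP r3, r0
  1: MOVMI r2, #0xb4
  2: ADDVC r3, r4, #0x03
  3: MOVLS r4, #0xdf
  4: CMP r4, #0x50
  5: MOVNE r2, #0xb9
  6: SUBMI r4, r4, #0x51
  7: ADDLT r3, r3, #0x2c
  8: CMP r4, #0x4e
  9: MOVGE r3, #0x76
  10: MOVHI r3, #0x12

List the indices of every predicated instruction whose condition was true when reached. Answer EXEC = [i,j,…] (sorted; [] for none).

0: ✓ CMP  NZCV=1001
1: ✓ MOVMI  r2←0xb4
2: · ADDVC
3: ✓ MOVLS  r4←0xdf
4: ✓ CMP  NZCV=1010
5: ✓ MOVNE  r2←0xb9
6: ✓ SUBMI  r4←0x8e
7: ✓ ADDLT  r3←0x9a
8: ✓ CMP  NZCV=0011
9: · MOVGE
10: ✓ MOVHI  r3←0x12

EXEC = [1,3,5,6,7,10]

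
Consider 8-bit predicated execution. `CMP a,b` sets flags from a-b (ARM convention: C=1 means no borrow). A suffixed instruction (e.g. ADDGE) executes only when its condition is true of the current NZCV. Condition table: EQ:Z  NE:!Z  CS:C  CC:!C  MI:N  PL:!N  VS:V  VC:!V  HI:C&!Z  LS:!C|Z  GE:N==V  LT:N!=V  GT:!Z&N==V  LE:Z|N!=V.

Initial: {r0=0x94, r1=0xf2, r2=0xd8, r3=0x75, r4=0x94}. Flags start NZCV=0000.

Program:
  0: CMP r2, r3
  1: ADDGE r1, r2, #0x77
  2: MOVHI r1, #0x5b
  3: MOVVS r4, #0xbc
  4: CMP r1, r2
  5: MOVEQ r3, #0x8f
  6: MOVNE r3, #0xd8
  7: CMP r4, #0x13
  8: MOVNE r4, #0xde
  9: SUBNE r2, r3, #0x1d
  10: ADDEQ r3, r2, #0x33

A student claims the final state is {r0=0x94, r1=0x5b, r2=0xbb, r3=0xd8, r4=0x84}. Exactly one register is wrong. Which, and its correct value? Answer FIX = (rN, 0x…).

[0] flags=0011 → (cmp)
[1] flags=0011 GE?F → skip
[2] flags=0011 HI?T → r1=0x5b
[3] flags=0011 VS?T → r4=0xbc
[4] flags=1001 → (cmp)
[5] flags=1001 EQ?F → skip
[6] flags=1001 NE?T → r3=0xd8
[7] flags=1010 → (cmp)
[8] flags=1010 NE?T → r4=0xde
[9] flags=1010 NE?T → r2=0xbb
[10] flags=1010 EQ?F → skip

FIX = (r4, 0xde)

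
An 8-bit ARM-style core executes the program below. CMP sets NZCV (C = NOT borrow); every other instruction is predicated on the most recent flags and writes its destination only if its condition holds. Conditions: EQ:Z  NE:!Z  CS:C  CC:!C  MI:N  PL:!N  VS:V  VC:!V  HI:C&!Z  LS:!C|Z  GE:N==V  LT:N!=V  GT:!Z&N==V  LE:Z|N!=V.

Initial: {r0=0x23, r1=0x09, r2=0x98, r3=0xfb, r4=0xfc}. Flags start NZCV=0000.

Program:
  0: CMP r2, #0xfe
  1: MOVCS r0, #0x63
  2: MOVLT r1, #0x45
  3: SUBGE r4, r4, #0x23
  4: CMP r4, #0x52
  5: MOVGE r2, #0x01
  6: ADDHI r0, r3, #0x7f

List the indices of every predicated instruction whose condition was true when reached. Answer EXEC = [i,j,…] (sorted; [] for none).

EXEC = [2,6]

[0] flags=1000 → (cmp)
[1] flags=1000 CS?F → skip
[2] flags=1000 LT?T → r1=0x45
[3] flags=1000 GE?F → skip
[4] flags=1010 → (cmp)
[5] flags=1010 GE?F → skip
[6] flags=1010 HI?T → r0=0x7a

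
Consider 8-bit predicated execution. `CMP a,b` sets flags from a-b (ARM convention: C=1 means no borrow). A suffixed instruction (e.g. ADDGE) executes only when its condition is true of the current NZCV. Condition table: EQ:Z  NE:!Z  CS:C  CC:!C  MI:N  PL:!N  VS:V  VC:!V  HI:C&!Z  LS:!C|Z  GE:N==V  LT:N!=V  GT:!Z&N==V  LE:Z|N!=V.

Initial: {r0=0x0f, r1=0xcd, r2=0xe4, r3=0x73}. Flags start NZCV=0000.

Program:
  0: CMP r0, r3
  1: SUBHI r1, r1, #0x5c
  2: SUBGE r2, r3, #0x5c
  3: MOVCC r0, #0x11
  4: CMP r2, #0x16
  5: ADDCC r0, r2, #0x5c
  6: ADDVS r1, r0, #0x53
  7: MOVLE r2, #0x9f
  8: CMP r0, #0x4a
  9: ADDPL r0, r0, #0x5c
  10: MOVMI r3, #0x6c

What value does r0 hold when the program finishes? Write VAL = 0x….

VAL = 0x11

0: ✓ CMP  NZCV=1000
1: · SUBHI
2: · SUBGE
3: ✓ MOVCC  r0←0x11
4: ✓ CMP  NZCV=1010
5: · ADDCC
6: · ADDVS
7: ✓ MOVLE  r2←0x9f
8: ✓ CMP  NZCV=1000
9: · ADDPL
10: ✓ MOVMI  r3←0x6c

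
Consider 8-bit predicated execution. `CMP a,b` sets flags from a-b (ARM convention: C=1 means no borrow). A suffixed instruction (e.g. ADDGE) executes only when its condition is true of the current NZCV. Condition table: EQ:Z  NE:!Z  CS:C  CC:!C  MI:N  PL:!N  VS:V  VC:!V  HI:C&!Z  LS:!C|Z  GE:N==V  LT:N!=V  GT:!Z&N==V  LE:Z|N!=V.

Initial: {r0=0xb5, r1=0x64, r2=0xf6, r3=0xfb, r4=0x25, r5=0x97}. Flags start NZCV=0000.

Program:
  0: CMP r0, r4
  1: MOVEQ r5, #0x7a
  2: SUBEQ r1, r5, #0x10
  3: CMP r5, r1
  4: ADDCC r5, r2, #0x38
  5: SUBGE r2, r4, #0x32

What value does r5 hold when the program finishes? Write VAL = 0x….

VAL = 0x97

0: ✓ CMP  NZCV=1010
1: · MOVEQ
2: · SUBEQ
3: ✓ CMP  NZCV=0011
4: · ADDCC
5: · SUBGE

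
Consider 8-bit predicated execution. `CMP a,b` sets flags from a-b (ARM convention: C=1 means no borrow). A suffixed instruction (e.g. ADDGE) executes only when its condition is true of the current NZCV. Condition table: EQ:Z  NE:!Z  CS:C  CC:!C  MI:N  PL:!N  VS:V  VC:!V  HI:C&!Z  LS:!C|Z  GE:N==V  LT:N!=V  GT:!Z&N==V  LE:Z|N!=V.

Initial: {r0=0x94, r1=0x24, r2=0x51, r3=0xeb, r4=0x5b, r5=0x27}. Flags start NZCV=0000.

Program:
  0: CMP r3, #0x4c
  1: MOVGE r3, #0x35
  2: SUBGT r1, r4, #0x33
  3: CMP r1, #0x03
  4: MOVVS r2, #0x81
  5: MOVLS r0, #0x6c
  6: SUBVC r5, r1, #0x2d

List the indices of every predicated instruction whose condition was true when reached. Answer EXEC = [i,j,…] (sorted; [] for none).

EXEC = [6]

0: ✓ CMP  NZCV=1010
1: · MOVGE
2: · SUBGT
3: ✓ CMP  NZCV=0010
4: · MOVVS
5: · MOVLS
6: ✓ SUBVC  r5←0xf7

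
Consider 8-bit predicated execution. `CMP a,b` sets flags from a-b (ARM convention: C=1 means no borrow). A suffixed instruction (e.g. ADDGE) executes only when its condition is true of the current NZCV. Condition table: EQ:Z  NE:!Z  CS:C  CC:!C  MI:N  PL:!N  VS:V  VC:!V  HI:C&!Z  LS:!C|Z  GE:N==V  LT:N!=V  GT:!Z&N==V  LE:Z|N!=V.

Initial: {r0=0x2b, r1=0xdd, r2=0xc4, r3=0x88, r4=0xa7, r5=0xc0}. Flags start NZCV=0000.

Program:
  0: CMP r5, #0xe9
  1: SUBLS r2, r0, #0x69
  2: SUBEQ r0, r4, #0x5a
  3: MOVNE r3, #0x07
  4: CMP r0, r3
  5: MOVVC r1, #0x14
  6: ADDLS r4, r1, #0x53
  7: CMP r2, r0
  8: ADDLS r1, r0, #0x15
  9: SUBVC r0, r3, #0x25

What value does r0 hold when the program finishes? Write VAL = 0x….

VAL = 0xe2

[0] flags=1000 → (cmp)
[1] flags=1000 LS?T → r2=0xc2
[2] flags=1000 EQ?F → skip
[3] flags=1000 NE?T → r3=0x07
[4] flags=0010 → (cmp)
[5] flags=0010 VC?T → r1=0x14
[6] flags=0010 LS?F → skip
[7] flags=1010 → (cmp)
[8] flags=1010 LS?F → skip
[9] flags=1010 VC?T → r0=0xe2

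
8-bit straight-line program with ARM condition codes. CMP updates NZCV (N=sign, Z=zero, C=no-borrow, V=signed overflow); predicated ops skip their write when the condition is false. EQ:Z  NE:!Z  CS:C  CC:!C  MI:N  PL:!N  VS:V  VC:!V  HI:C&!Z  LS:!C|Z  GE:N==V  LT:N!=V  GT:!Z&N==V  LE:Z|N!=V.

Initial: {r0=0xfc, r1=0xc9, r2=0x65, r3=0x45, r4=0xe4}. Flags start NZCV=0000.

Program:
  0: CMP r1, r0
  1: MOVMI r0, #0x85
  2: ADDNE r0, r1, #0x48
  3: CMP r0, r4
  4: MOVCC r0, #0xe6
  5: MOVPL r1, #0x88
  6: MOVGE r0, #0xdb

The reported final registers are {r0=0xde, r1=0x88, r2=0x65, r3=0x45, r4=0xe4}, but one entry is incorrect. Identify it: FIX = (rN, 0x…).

[0] flags=1000 → (cmp)
[1] flags=1000 MI?T → r0=0x85
[2] flags=1000 NE?T → r0=0x11
[3] flags=0000 → (cmp)
[4] flags=0000 CC?T → r0=0xe6
[5] flags=0000 PL?T → r1=0x88
[6] flags=0000 GE?T → r0=0xdb

FIX = (r0, 0xdb)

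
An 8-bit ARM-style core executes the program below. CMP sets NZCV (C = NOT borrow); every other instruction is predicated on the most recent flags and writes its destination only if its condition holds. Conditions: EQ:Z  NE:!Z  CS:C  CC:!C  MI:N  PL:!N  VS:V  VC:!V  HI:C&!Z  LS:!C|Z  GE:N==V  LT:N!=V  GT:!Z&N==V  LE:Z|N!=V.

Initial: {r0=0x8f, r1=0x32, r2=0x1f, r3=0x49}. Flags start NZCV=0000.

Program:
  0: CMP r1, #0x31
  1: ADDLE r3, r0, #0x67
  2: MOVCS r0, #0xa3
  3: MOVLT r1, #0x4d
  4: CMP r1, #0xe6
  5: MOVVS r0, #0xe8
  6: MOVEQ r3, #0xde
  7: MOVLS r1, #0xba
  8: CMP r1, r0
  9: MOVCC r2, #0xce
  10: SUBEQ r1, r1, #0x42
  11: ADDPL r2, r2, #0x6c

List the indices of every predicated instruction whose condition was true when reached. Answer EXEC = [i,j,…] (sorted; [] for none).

EXEC = [2,7,11]

[0] flags=0010 → (cmp)
[1] flags=0010 LE?F → skip
[2] flags=0010 CS?T → r0=0xa3
[3] flags=0010 LT?F → skip
[4] flags=0000 → (cmp)
[5] flags=0000 VS?F → skip
[6] flags=0000 EQ?F → skip
[7] flags=0000 LS?T → r1=0xba
[8] flags=0010 → (cmp)
[9] flags=0010 CC?F → skip
[10] flags=0010 EQ?F → skip
[11] flags=0010 PL?T → r2=0x8b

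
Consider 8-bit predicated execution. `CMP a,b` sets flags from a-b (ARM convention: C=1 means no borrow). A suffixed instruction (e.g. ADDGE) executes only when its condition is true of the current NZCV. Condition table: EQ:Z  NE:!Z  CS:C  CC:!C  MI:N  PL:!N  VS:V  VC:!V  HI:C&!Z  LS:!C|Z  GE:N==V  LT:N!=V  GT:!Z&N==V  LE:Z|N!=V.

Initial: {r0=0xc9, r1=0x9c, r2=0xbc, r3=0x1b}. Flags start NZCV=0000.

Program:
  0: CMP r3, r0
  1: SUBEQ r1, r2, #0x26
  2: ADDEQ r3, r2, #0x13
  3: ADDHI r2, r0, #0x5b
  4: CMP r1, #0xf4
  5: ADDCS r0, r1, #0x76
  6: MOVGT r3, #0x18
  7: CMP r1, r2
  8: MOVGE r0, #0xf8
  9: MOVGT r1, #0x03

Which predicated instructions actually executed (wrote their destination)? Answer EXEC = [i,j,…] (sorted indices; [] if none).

0: ✓ CMP  NZCV=0000
1: · SUBEQ
2: · ADDEQ
3: · ADDHI
4: ✓ CMP  NZCV=1000
5: · ADDCS
6: · MOVGT
7: ✓ CMP  NZCV=1000
8: · MOVGE
9: · MOVGT

EXEC = []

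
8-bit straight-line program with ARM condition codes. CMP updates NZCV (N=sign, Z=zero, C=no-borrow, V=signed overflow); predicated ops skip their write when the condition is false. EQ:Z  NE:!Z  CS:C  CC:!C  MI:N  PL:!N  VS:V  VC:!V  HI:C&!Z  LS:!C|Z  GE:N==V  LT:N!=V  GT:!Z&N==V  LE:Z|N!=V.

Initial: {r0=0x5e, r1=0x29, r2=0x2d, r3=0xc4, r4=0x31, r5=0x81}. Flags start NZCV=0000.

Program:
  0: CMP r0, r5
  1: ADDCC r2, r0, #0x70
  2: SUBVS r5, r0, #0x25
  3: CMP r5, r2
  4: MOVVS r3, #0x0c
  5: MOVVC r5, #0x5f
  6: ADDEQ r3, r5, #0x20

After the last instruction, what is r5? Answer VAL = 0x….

0: ✓ CMP  NZCV=1001
1: ✓ ADDCC  r2←0xce
2: ✓ SUBVS  r5←0x39
3: ✓ CMP  NZCV=0000
4: · MOVVS
5: ✓ MOVVC  r5←0x5f
6: · ADDEQ

VAL = 0x5f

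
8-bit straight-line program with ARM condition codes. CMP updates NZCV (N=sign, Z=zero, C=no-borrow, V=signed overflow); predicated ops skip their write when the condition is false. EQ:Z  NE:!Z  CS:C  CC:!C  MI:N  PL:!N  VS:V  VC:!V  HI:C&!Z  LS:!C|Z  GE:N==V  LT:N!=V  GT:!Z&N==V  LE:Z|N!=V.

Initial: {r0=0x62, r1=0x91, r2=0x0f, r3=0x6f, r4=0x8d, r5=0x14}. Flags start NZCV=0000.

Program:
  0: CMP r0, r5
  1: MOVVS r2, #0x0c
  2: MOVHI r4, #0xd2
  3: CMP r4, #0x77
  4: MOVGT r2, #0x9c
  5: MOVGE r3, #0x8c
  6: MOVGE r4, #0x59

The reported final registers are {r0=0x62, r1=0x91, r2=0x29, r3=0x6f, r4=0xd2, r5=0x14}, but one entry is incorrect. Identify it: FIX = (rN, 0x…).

FIX = (r2, 0x0f)

[0] flags=0010 → (cmp)
[1] flags=0010 VS?F → skip
[2] flags=0010 HI?T → r4=0xd2
[3] flags=0011 → (cmp)
[4] flags=0011 GT?F → skip
[5] flags=0011 GE?F → skip
[6] flags=0011 GE?F → skip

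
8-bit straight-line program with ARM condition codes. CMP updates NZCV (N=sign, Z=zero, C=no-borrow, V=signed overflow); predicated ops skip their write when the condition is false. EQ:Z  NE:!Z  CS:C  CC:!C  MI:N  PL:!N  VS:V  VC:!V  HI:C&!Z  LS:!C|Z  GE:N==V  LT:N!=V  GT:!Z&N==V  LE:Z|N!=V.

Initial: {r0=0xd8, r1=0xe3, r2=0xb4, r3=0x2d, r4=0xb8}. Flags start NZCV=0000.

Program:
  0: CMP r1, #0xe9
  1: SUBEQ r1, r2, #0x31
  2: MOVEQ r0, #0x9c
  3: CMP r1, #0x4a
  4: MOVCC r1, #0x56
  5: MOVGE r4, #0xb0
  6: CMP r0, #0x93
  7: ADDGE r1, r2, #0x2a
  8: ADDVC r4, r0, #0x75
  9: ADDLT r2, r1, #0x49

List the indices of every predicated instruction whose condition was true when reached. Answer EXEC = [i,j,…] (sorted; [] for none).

EXEC = [7,8]

[0] flags=1000 → (cmp)
[1] flags=1000 EQ?F → skip
[2] flags=1000 EQ?F → skip
[3] flags=1010 → (cmp)
[4] flags=1010 CC?F → skip
[5] flags=1010 GE?F → skip
[6] flags=0010 → (cmp)
[7] flags=0010 GE?T → r1=0xde
[8] flags=0010 VC?T → r4=0x4d
[9] flags=0010 LT?F → skip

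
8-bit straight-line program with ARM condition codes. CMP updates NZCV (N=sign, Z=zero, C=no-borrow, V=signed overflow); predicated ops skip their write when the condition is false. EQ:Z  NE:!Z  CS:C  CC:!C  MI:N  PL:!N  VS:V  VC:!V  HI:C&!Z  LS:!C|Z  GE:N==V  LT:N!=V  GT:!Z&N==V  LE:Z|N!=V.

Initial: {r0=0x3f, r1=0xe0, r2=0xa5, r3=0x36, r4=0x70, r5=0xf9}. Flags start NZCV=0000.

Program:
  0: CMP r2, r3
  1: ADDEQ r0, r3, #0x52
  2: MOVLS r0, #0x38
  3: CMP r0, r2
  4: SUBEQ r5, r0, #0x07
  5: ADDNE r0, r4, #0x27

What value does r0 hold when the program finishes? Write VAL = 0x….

[0] flags=0011 → (cmp)
[1] flags=0011 EQ?F → skip
[2] flags=0011 LS?F → skip
[3] flags=1001 → (cmp)
[4] flags=1001 EQ?F → skip
[5] flags=1001 NE?T → r0=0x97

VAL = 0x97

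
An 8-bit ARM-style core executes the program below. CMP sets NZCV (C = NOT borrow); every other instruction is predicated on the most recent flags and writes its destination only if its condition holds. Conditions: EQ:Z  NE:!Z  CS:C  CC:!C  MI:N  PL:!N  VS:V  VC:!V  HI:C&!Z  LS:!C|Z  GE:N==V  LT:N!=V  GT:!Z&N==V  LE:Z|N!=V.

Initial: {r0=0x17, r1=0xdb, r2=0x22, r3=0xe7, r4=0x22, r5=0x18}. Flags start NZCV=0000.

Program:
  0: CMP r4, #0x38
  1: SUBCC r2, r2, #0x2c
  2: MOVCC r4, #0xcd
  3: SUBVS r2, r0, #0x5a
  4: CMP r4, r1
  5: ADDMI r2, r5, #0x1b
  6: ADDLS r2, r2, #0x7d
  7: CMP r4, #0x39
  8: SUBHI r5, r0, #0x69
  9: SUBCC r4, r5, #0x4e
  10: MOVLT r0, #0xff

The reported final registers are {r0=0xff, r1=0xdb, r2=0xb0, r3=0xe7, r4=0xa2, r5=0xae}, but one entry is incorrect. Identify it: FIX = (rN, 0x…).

[0] flags=1000 → (cmp)
[1] flags=1000 CC?T → r2=0xf6
[2] flags=1000 CC?T → r4=0xcd
[3] flags=1000 VS?F → skip
[4] flags=1000 → (cmp)
[5] flags=1000 MI?T → r2=0x33
[6] flags=1000 LS?T → r2=0xb0
[7] flags=1010 → (cmp)
[8] flags=1010 HI?T → r5=0xae
[9] flags=1010 CC?F → skip
[10] flags=1010 LT?T → r0=0xff

FIX = (r4, 0xcd)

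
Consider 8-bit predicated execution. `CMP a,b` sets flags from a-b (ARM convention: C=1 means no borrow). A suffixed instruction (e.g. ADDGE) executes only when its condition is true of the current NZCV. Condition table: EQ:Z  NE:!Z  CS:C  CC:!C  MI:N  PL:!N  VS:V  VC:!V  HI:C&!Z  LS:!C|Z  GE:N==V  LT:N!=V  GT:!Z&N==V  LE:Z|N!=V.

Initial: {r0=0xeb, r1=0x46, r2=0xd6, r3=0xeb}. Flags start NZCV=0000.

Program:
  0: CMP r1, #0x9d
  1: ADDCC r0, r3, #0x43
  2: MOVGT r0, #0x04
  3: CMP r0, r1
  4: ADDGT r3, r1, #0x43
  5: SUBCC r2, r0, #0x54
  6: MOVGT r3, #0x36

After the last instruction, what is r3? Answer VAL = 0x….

[0] flags=1001 → (cmp)
[1] flags=1001 CC?T → r0=0x2e
[2] flags=1001 GT?T → r0=0x04
[3] flags=1000 → (cmp)
[4] flags=1000 GT?F → skip
[5] flags=1000 CC?T → r2=0xb0
[6] flags=1000 GT?F → skip

VAL = 0xeb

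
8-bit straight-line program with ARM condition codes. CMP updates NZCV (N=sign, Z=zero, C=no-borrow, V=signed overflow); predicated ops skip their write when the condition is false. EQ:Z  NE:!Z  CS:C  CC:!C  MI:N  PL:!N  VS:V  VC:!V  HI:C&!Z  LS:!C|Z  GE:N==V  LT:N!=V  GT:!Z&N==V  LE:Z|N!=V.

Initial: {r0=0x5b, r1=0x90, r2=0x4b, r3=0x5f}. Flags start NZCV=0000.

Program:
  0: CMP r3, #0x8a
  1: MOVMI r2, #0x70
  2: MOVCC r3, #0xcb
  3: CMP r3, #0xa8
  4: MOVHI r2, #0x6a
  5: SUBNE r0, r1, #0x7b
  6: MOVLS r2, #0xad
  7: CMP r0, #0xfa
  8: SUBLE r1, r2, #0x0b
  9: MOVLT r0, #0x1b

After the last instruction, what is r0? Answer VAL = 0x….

0: ✓ CMP  NZCV=1001
1: ✓ MOVMI  r2←0x70
2: ✓ MOVCC  r3←0xcb
3: ✓ CMP  NZCV=0010
4: ✓ MOVHI  r2←0x6a
5: ✓ SUBNE  r0←0x15
6: · MOVLS
7: ✓ CMP  NZCV=0000
8: · SUBLE
9: · MOVLT

VAL = 0x15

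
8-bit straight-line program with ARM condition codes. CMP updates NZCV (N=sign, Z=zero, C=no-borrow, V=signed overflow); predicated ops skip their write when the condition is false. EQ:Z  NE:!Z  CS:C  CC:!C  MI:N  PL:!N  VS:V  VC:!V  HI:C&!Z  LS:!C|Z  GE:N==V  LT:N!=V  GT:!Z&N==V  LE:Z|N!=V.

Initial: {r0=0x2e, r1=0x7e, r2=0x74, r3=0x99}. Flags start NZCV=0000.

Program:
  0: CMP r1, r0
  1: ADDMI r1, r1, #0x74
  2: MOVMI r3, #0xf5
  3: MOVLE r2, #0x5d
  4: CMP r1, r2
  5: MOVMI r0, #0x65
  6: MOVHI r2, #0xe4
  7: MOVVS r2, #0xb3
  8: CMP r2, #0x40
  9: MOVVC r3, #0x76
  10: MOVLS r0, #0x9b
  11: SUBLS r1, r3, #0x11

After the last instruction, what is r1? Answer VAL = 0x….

VAL = 0x7e

[0] flags=0010 → (cmp)
[1] flags=0010 MI?F → skip
[2] flags=0010 MI?F → skip
[3] flags=0010 LE?F → skip
[4] flags=0010 → (cmp)
[5] flags=0010 MI?F → skip
[6] flags=0010 HI?T → r2=0xe4
[7] flags=0010 VS?F → skip
[8] flags=1010 → (cmp)
[9] flags=1010 VC?T → r3=0x76
[10] flags=1010 LS?F → skip
[11] flags=1010 LS?F → skip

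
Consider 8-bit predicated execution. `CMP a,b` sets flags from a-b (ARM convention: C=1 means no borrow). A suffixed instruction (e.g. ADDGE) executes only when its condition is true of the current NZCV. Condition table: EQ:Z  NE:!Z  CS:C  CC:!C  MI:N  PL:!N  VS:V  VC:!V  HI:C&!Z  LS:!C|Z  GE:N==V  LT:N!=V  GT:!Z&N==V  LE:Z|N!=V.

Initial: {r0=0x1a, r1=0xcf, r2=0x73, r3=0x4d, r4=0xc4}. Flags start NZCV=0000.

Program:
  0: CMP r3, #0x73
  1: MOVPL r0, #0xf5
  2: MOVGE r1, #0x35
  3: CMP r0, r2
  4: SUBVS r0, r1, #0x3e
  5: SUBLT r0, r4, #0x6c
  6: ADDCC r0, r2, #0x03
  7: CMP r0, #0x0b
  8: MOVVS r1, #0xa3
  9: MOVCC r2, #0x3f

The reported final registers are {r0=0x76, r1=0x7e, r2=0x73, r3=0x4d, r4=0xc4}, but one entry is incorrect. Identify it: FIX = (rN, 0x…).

[0] flags=1000 → (cmp)
[1] flags=1000 PL?F → skip
[2] flags=1000 GE?F → skip
[3] flags=1000 → (cmp)
[4] flags=1000 VS?F → skip
[5] flags=1000 LT?T → r0=0x58
[6] flags=1000 CC?T → r0=0x76
[7] flags=0010 → (cmp)
[8] flags=0010 VS?F → skip
[9] flags=0010 CC?F → skip

FIX = (r1, 0xcf)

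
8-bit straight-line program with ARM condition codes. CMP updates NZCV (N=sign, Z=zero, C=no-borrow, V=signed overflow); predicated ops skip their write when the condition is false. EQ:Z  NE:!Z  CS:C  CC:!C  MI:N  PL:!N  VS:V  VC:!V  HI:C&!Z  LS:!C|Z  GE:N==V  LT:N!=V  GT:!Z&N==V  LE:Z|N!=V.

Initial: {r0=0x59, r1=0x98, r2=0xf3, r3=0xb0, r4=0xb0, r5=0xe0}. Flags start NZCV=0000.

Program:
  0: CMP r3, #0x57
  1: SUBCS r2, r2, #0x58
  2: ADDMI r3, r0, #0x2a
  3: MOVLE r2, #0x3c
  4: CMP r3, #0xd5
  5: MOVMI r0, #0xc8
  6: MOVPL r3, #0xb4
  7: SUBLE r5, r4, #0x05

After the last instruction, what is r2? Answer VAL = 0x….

[0] flags=0011 → (cmp)
[1] flags=0011 CS?T → r2=0x9b
[2] flags=0011 MI?F → skip
[3] flags=0011 LE?T → r2=0x3c
[4] flags=1000 → (cmp)
[5] flags=1000 MI?T → r0=0xc8
[6] flags=1000 PL?F → skip
[7] flags=1000 LE?T → r5=0xab

VAL = 0x3c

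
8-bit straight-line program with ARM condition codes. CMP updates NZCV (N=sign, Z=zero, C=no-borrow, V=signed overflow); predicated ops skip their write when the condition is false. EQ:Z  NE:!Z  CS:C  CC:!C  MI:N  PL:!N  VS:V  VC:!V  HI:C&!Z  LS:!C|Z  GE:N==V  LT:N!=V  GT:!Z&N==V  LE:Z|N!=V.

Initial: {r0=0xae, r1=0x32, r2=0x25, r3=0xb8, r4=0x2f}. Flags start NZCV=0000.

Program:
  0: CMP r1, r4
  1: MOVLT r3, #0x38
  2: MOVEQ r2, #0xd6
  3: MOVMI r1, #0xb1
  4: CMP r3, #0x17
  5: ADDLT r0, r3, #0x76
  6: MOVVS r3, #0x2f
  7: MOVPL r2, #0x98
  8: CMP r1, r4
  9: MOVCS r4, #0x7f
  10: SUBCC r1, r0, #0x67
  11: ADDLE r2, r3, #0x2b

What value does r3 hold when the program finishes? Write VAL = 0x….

[0] flags=0010 → (cmp)
[1] flags=0010 LT?F → skip
[2] flags=0010 EQ?F → skip
[3] flags=0010 MI?F → skip
[4] flags=1010 → (cmp)
[5] flags=1010 LT?T → r0=0x2e
[6] flags=1010 VS?F → skip
[7] flags=1010 PL?F → skip
[8] flags=0010 → (cmp)
[9] flags=0010 CS?T → r4=0x7f
[10] flags=0010 CC?F → skip
[11] flags=0010 LE?F → skip

VAL = 0xb8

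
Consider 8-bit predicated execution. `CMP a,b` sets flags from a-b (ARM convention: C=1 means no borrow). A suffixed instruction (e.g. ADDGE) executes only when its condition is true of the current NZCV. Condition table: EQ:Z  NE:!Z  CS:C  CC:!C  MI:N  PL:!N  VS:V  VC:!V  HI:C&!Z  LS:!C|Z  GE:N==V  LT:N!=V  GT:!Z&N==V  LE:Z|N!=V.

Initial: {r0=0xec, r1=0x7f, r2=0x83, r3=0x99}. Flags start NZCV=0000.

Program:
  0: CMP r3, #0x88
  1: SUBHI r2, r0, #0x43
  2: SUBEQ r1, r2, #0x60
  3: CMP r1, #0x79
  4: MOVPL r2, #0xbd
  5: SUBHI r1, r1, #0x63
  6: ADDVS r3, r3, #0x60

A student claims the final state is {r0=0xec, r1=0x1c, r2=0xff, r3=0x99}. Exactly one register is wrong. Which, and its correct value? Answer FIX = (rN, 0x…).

0: ✓ CMP  NZCV=0010
1: ✓ SUBHI  r2←0xa9
2: · SUBEQ
3: ✓ CMP  NZCV=0010
4: ✓ MOVPL  r2←0xbd
5: ✓ SUBHI  r1←0x1c
6: · ADDVS

FIX = (r2, 0xbd)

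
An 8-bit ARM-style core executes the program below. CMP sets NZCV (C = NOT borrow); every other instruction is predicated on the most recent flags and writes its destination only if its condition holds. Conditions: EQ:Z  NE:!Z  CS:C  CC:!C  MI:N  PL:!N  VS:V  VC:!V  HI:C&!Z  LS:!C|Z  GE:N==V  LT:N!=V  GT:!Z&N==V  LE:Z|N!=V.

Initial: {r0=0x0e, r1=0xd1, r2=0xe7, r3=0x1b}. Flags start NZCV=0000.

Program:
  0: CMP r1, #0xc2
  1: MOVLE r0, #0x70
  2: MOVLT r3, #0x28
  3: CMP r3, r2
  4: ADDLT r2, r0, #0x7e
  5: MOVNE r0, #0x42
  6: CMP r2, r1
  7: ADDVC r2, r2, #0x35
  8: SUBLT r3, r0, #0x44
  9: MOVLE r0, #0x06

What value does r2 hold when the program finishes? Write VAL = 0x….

0: ✓ CMP  NZCV=0010
1: · MOVLE
2: · MOVLT
3: ✓ CMP  NZCV=0000
4: · ADDLT
5: ✓ MOVNE  r0←0x42
6: ✓ CMP  NZCV=0010
7: ✓ ADDVC  r2←0x1c
8: · SUBLT
9: · MOVLE

VAL = 0x1c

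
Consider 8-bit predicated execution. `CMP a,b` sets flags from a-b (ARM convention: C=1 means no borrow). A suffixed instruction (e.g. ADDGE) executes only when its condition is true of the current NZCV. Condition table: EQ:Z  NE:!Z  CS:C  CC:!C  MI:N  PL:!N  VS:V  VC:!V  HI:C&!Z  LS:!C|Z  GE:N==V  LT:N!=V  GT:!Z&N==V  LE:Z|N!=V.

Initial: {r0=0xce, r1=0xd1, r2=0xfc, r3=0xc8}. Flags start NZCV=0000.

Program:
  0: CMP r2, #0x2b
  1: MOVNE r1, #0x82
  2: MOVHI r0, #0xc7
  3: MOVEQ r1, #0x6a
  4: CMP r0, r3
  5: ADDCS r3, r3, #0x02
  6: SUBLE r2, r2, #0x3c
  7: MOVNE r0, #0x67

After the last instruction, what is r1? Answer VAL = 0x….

VAL = 0x82

[0] flags=1010 → (cmp)
[1] flags=1010 NE?T → r1=0x82
[2] flags=1010 HI?T → r0=0xc7
[3] flags=1010 EQ?F → skip
[4] flags=1000 → (cmp)
[5] flags=1000 CS?F → skip
[6] flags=1000 LE?T → r2=0xc0
[7] flags=1000 NE?T → r0=0x67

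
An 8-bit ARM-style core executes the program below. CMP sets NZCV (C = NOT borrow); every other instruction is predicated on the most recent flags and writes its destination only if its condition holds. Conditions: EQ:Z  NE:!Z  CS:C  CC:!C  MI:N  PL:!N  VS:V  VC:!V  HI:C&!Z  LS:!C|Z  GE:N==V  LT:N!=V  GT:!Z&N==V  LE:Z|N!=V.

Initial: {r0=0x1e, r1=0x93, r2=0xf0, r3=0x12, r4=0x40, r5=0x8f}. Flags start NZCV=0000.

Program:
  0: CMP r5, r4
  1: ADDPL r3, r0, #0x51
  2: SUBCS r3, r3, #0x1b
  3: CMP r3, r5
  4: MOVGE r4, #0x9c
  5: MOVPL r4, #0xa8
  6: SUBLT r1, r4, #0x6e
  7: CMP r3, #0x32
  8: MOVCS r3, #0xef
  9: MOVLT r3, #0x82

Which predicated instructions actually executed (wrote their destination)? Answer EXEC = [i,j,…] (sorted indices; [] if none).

EXEC = [1,2,4,8]

[0] flags=0011 → (cmp)
[1] flags=0011 PL?T → r3=0x6f
[2] flags=0011 CS?T → r3=0x54
[3] flags=1001 → (cmp)
[4] flags=1001 GE?T → r4=0x9c
[5] flags=1001 PL?F → skip
[6] flags=1001 LT?F → skip
[7] flags=0010 → (cmp)
[8] flags=0010 CS?T → r3=0xef
[9] flags=0010 LT?F → skip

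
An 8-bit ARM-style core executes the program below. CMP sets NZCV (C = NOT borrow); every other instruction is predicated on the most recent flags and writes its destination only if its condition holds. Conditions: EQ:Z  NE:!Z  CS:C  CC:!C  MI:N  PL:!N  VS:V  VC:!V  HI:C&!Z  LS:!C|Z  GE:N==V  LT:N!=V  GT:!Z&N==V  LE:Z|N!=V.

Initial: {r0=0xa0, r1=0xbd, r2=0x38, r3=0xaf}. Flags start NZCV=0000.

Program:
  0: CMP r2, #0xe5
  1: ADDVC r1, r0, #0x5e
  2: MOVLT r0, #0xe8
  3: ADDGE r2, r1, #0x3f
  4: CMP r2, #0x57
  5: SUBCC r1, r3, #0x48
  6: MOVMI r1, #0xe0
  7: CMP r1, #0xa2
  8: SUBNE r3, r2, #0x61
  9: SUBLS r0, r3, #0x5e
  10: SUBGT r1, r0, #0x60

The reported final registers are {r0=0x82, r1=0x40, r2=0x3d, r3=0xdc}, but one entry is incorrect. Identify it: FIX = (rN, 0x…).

FIX = (r0, 0xa0)

[0] flags=0000 → (cmp)
[1] flags=0000 VC?T → r1=0xfe
[2] flags=0000 LT?F → skip
[3] flags=0000 GE?T → r2=0x3d
[4] flags=1000 → (cmp)
[5] flags=1000 CC?T → r1=0x67
[6] flags=1000 MI?T → r1=0xe0
[7] flags=0010 → (cmp)
[8] flags=0010 NE?T → r3=0xdc
[9] flags=0010 LS?F → skip
[10] flags=0010 GT?T → r1=0x40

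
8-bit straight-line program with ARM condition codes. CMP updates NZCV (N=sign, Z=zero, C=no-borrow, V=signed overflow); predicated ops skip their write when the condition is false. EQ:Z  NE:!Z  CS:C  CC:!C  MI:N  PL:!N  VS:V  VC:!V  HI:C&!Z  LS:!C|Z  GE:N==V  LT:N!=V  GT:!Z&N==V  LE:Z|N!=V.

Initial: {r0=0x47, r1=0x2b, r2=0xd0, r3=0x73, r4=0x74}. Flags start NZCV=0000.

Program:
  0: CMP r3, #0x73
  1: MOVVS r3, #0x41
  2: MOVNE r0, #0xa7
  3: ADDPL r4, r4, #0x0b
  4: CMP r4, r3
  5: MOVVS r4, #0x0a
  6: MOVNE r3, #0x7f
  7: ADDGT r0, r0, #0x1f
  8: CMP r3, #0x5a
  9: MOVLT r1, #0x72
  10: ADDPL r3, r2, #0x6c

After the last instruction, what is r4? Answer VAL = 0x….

[0] flags=0110 → (cmp)
[1] flags=0110 VS?F → skip
[2] flags=0110 NE?F → skip
[3] flags=0110 PL?T → r4=0x7f
[4] flags=0010 → (cmp)
[5] flags=0010 VS?F → skip
[6] flags=0010 NE?T → r3=0x7f
[7] flags=0010 GT?T → r0=0x66
[8] flags=0010 → (cmp)
[9] flags=0010 LT?F → skip
[10] flags=0010 PL?T → r3=0x3c

VAL = 0x7f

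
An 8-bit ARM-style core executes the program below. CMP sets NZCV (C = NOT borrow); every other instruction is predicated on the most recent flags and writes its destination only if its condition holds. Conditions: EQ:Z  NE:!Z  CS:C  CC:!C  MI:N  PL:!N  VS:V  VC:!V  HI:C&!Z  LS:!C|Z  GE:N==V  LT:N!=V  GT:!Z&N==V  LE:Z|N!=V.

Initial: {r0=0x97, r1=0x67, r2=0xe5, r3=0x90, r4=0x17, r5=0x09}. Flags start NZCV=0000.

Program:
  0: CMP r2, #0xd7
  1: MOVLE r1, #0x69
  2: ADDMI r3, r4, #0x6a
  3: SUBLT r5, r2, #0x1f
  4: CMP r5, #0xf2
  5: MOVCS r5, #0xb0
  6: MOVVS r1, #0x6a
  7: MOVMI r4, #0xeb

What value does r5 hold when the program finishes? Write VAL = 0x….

0: ✓ CMP  NZCV=0010
1: · MOVLE
2: · ADDMI
3: · SUBLT
4: ✓ CMP  NZCV=0000
5: · MOVCS
6: · MOVVS
7: · MOVMI

VAL = 0x09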